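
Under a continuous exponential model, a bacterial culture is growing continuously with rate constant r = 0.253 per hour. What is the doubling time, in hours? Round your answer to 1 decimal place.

doubling time = ln(2) / |r| = 0.69315 / 0.253

doubling time ≈ 2.7 hours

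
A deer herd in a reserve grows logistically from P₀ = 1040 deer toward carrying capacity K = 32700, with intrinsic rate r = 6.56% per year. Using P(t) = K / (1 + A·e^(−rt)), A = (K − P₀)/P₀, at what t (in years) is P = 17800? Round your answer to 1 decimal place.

t ≈ 54.8 years

A = (32700 − 1040)/1040 = 30.44231
17800 = 32700/(1 + 30.44231·e^(−0.0656t)) → 1 + 30.44231·e^(−0.0656t) = 1.83708
e^(−0.0656t) = 0.027497 → t = ln(36.36732)/0.0656 = 3.59367/0.0656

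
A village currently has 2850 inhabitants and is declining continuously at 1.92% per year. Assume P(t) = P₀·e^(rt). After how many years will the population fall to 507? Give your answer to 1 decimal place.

507 = 2850 · e^(-0.0192·t)
t = ln(507/2850) / -0.0192 = ln(0.17789) / -0.0192 = -1.72656 / -0.0192

t ≈ 89.9 years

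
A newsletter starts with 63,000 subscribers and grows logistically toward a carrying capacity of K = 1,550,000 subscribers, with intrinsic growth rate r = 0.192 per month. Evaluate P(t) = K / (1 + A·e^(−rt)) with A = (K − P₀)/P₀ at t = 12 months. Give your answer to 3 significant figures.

A = (1550000 − 63000)/63000 = 23.60317
P(12) = 1550000 / (1 + 23.60317·e^(−0.192·12)) = 1550000 / (1 + 23.60317·0.099859)
= 1550000 / 3.35698 ≈ 461724.5

≈ 462,000 subscribers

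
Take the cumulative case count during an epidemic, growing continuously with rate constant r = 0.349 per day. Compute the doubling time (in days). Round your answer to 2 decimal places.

doubling time ≈ 1.99 days

doubling time = ln(2) / |r| = 0.69315 / 0.349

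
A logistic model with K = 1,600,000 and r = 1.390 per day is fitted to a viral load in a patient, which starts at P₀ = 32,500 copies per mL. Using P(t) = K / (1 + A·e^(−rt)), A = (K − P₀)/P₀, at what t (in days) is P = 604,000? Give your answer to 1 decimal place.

t ≈ 2.4 days

A = (1600000 − 32500)/32500 = 48.23077
604000 = 1600000/(1 + 48.23077·e^(−1.39t)) → 1 + 48.23077·e^(−1.39t) = 2.64901
e^(−1.39t) = 0.03419 → t = ln(29.24838)/1.39 = 3.37582/1.39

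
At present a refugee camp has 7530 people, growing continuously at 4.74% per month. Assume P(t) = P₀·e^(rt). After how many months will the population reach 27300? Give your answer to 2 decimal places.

27300 = 7530 · e^(0.0474·t)
t = ln(27300/7530) / 0.0474 = ln(3.6255) / 0.0474 = 1.28799 / 0.0474

t ≈ 27.17 months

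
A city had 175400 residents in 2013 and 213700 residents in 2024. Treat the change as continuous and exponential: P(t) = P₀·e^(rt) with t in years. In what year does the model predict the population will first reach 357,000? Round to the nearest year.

year 2053

r = ln(213700/175400) / 11 = 0.1975/11 ≈ 0.017955 per year
t = ln(357000/175400) / r = 0.71067/0.017955 ≈ 39.58 years after 2013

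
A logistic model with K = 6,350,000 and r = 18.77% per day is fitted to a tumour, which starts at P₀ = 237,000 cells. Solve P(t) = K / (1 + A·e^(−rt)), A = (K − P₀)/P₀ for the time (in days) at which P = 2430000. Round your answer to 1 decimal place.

t ≈ 14.8 days

A = (6350000 − 237000)/237000 = 25.79325
2430000 = 6350000/(1 + 25.79325·e^(−0.1877t)) → 1 + 25.79325·e^(−0.1877t) = 2.61317
e^(−0.1877t) = 0.062542 → t = ln(15.98918)/0.1877 = 2.77191/0.1877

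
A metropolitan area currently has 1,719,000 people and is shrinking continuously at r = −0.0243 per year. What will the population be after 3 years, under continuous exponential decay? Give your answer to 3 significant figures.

P(3) = 1719000 · e^(-0.0243·3) = 1719000 · e^(-0.0729)
= 1719000 · 0.92969 ≈ 1598143.63

≈ 1,600,000 people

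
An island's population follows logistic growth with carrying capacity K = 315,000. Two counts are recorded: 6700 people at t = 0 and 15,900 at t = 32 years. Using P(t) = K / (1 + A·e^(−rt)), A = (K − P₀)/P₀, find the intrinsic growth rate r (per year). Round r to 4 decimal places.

r ≈ 0.0280 per year

A = (315000 − 6700)/6700 = 46.01493
15900 = 315000/(1 + 46.01493·e^(−r·32)) → e^(−32r) = (19.81132 − 1)/46.01493 = 0.408809
r = −ln(0.408809)/32 = 0.89451/32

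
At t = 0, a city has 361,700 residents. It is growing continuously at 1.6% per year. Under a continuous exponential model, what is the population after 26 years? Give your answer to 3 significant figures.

P(26) = 361700 · e^(0.016·26) = 361700 · e^(0.416)
= 361700 · 1.51589 ≈ 548295.92

≈ 548,000 residents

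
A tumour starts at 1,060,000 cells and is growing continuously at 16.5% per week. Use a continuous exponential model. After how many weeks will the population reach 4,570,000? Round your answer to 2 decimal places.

4570000 = 1060000 · e^(0.165·t)
t = ln(4570000/1060000) / 0.165 = ln(4.31132) / 0.165 = 1.46124 / 0.165

t ≈ 8.86 weeks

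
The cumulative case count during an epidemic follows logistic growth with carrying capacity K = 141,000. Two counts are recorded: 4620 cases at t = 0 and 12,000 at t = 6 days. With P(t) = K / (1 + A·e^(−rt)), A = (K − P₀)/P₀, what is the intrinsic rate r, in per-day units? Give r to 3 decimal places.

A = (141000 − 4620)/4620 = 29.51948
12000 = 141000/(1 + 29.51948·e^(−r·6)) → e^(−6r) = (11.75 − 1)/29.51948 = 0.364166
r = −ln(0.364166)/6 = 1.01014/6

r ≈ 0.168 per day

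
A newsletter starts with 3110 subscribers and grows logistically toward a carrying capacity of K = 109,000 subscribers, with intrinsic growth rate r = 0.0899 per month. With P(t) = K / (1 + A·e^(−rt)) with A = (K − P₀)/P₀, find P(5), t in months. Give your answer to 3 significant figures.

≈ 4,800 subscribers

A = (109000 − 3110)/3110 = 34.04823
P(5) = 109000 / (1 + 34.04823·e^(−0.0899·5)) = 109000 / (1 + 34.04823·0.637947)
= 109000 / 22.72097 ≈ 4797.33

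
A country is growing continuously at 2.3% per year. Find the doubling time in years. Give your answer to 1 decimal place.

doubling time ≈ 30.1 years

doubling time = ln(2) / |r| = 0.69315 / 0.023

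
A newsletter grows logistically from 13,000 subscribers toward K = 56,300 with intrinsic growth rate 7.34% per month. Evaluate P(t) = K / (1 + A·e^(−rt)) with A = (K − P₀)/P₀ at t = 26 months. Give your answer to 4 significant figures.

A = (56300 − 13000)/13000 = 3.33077
P(26) = 56300 / (1 + 3.33077·e^(−0.0734·26)) = 56300 / (1 + 3.33077·0.148318)
= 56300 / 1.49401 ≈ 37683.78

≈ 37,680 subscribers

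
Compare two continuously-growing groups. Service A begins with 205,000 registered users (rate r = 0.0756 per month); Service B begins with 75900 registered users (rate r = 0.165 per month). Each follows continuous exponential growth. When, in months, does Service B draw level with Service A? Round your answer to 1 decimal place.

t ≈ 11.1 months

205000·e^(0.0756t) = 75900·e^(0.165t)
205000/75900 = e^((0.165 − 0.0756)t) → ln(2.70092) = 0.0894·t
t = 0.99359 / 0.0894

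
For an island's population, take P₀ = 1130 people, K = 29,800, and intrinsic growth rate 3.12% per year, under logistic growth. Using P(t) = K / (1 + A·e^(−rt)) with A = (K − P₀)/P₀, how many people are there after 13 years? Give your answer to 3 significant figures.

≈ 1,660 people

A = (29800 − 1130)/1130 = 25.37168
P(13) = 29800 / (1 + 25.37168·e^(−0.0312·13)) = 29800 / (1 + 25.37168·0.666577)
= 29800 / 17.91217 ≈ 1663.67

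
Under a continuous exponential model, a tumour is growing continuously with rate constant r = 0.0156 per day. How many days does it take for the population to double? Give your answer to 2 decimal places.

doubling time = ln(2) / |r| = 0.69315 / 0.0156

doubling time ≈ 44.43 days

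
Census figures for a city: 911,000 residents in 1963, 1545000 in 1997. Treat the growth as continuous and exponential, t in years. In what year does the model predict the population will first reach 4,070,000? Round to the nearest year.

year 2059

r = ln(1545000/911000) / 34 = 0.52824/34 ≈ 0.015536 per year
t = ln(4070000/911000) / r = 1.49686/0.015536 ≈ 96.35 years after 1963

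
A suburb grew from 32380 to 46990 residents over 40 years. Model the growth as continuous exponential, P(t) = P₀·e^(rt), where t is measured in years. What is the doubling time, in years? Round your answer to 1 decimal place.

r = ln(46990/32380) / 40 = ln(1.4512) / 40 ≈ 0.00931 per year
doubling time = ln 2 / |r| = 0.69315 / 0.00931

doubling time ≈ 74.5 years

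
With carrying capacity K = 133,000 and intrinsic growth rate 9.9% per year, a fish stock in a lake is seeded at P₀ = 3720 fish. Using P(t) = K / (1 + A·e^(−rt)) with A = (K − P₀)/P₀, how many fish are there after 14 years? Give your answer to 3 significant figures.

≈ 13,700 fish

A = (133000 − 3720)/3720 = 34.75269
P(14) = 133000 / (1 + 34.75269·e^(−0.099·14)) = 133000 / (1 + 34.75269·0.250074)
= 133000 / 9.69073 ≈ 13724.46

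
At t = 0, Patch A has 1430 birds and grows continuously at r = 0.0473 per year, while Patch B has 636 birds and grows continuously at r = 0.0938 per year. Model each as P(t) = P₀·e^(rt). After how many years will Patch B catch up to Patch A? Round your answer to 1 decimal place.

1430·e^(0.0473t) = 636·e^(0.0938t)
1430/636 = e^((0.0938 − 0.0473)t) → ln(2.24843) = 0.0465·t
t = 0.81023 / 0.0465

t ≈ 17.4 years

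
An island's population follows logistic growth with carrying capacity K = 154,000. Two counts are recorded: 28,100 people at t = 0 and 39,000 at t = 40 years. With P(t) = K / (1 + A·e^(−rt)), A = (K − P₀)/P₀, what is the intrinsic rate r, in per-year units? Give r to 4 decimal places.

A = (154000 − 28100)/28100 = 4.48043
39000 = 154000/(1 + 4.48043·e^(−r·40)) → e^(−40r) = (3.94872 − 1)/4.48043 = 0.658133
r = −ln(0.658133)/40 = 0.41835/40

r ≈ 0.0105 per year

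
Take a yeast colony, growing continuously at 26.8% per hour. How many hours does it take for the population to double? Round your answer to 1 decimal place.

doubling time = ln(2) / |r| = 0.69315 / 0.268

doubling time ≈ 2.6 hours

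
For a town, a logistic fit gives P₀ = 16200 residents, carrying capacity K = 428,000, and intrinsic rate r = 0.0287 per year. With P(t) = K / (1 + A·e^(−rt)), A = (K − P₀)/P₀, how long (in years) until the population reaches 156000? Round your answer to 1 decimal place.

A = (428000 − 16200)/16200 = 25.41975
156000 = 428000/(1 + 25.41975·e^(−0.0287t)) → 1 + 25.41975·e^(−0.0287t) = 2.74359
e^(−0.0287t) = 0.068592 → t = ln(14.57898)/0.0287 = 2.67958/0.0287

t ≈ 93.4 years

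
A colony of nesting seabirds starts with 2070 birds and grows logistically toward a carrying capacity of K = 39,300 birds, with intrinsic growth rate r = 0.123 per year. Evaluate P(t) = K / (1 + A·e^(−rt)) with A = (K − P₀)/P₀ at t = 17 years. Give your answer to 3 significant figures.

A = (39300 − 2070)/2070 = 17.98551
P(17) = 39300 / (1 + 17.98551·e^(−0.123·17)) = 39300 / (1 + 17.98551·0.123564)
= 39300 / 3.22235 ≈ 12196.06

≈ 12,200 birds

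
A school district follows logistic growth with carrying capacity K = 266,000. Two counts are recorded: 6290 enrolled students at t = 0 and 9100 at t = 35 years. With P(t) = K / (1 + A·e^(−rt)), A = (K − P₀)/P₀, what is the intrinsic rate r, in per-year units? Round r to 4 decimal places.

r ≈ 0.0109 per year

A = (266000 − 6290)/6290 = 41.28935
9100 = 266000/(1 + 41.28935·e^(−r·35)) → e^(−35r) = (29.23077 − 1)/41.28935 = 0.68373
r = −ln(0.68373)/35 = 0.38019/35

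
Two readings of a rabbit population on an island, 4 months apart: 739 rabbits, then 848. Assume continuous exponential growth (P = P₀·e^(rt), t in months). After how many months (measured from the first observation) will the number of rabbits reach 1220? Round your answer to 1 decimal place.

r = ln(848/739) / 4 ≈ 0.034396 per month
t = ln(1220/739) / r = 0.50131 / 0.034396 ≈ 14.575

t ≈ 14.6 months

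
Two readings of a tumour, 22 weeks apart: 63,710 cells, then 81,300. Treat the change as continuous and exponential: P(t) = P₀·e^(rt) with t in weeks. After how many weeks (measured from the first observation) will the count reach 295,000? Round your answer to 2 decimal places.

t ≈ 138.30 weeks

r = ln(81300/63710) / 22 ≈ 0.011082 per week
t = ln(295000/63710) / r = 1.53263 / 0.011082 ≈ 138.299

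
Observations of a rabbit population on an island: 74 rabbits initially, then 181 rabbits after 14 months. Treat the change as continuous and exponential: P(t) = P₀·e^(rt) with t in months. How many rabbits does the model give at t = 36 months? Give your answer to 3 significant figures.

≈ 738 rabbits

r = ln(181/74) / 14 ≈ 0.063888 per month
P(36) = 74 · e^(0.063888·36) = 74 · 9.97386 ≈ 738.07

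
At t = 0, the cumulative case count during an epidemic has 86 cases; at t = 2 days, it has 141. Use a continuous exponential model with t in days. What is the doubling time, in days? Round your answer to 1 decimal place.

doubling time ≈ 2.8 days

r = ln(141/86) / 2 = ln(1.63953) / 2 ≈ 0.247206 per day
doubling time = ln 2 / |r| = 0.69315 / 0.247206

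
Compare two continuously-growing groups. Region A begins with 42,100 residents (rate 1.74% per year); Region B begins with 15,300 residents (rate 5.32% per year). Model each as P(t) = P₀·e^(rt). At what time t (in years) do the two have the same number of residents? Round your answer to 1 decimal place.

42100·e^(0.0174t) = 15300·e^(0.0532t)
42100/15300 = e^((0.0532 − 0.0174)t) → ln(2.75163) = 0.0358·t
t = 1.01219 / 0.0358

t ≈ 28.3 years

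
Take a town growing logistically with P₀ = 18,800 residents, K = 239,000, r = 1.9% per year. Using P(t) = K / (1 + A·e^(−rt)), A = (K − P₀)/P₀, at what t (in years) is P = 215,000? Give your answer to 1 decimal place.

A = (239000 − 18800)/18800 = 11.71277
215000 = 239000/(1 + 11.71277·e^(−0.019t)) → 1 + 11.71277·e^(−0.019t) = 1.11163
e^(−0.019t) = 0.00953 → t = ln(104.92686)/0.019 = 4.65326/0.019

t ≈ 244.9 years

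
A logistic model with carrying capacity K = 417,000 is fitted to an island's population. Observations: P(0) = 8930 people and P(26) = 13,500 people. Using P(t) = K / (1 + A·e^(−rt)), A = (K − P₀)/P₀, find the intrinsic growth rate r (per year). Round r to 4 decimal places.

A = (417000 − 8930)/8930 = 45.69653
13500 = 417000/(1 + 45.69653·e^(−r·26)) → e^(−26r) = (30.88889 − 1)/45.69653 = 0.654074
r = −ln(0.654074)/26 = 0.42454/26

r ≈ 0.0163 per year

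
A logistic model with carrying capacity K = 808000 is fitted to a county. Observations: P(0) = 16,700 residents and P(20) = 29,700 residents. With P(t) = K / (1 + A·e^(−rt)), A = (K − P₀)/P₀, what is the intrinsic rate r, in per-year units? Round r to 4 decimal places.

A = (808000 − 16700)/16700 = 47.38323
29700 = 808000/(1 + 47.38323·e^(−r·20)) → e^(−20r) = (27.20539 − 1)/47.38323 = 0.553052
r = −ln(0.553052)/20 = 0.5923/20

r ≈ 0.0296 per year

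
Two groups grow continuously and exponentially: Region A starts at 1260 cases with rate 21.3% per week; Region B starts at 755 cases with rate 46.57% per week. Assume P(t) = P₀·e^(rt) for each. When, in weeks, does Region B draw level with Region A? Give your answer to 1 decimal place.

t ≈ 2.0 weeks

1260·e^(0.213t) = 755·e^(0.4657t)
1260/755 = e^((0.4657 − 0.213)t) → ln(1.66887) = 0.2527·t
t = 0.51215 / 0.2527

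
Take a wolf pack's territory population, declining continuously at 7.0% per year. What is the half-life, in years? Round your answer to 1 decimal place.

half-life = ln(2) / |r| = 0.69315 / 0.07

half-life ≈ 9.9 years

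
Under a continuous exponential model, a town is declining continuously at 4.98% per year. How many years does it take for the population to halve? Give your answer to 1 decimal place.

half-life = ln(2) / |r| = 0.69315 / 0.0498

half-life ≈ 13.9 years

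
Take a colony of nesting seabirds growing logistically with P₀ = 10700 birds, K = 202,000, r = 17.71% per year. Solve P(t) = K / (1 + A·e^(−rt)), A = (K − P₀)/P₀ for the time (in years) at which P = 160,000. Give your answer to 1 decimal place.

t ≈ 23.8 years

A = (202000 − 10700)/10700 = 17.8785
160000 = 202000/(1 + 17.8785·e^(−0.1771t)) → 1 + 17.8785·e^(−0.1771t) = 1.2625
e^(−0.1771t) = 0.014682 → t = ln(68.10859)/0.1771 = 4.2211/0.1771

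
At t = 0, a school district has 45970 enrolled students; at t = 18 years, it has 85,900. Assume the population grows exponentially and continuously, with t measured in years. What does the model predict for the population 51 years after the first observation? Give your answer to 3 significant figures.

≈ 270,000 enrolled students

r = ln(85900/45970) / 18 ≈ 0.034733 per year
P(51) = 45970 · e^(0.034733·51) = 45970 · 5.87899 ≈ 270257.26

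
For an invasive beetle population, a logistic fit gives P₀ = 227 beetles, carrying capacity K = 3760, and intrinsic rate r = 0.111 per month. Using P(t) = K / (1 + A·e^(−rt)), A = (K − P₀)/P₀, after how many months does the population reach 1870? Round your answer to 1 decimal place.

t ≈ 24.6 months

A = (3760 − 227)/227 = 15.56388
1870 = 3760/(1 + 15.56388·e^(−0.111t)) → 1 + 15.56388·e^(−0.111t) = 2.0107
e^(−0.111t) = 0.064939 → t = ln(15.39918)/0.111 = 2.73431/0.111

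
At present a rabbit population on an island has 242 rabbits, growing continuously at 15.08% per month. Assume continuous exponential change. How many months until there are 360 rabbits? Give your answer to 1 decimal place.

360 = 242 · e^(0.1508·t)
t = ln(360/242) / 0.1508 = ln(1.4876) / 0.1508 = 0.39717 / 0.1508

t ≈ 2.6 months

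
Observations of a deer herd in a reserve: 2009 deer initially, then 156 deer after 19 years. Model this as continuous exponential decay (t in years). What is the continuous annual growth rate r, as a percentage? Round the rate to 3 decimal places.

r ≈ -13.450% per year

156 = 2009 · e^(r·19)
e^(19r) = 156/2009 = 0.07765
r = ln(0.07765) / 19 = -2.55554 / 19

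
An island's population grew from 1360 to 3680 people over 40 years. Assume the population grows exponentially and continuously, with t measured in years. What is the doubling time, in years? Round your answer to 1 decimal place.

doubling time ≈ 27.9 years

r = ln(3680/1360) / 40 = ln(2.70588) / 40 ≈ 0.024886 per year
doubling time = ln 2 / |r| = 0.69315 / 0.024886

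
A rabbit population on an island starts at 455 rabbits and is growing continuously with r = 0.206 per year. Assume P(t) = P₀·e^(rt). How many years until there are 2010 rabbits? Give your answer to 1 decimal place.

t ≈ 7.2 years

2010 = 455 · e^(0.206·t)
t = ln(2010/455) / 0.206 = ln(4.41758) / 0.206 = 1.48559 / 0.206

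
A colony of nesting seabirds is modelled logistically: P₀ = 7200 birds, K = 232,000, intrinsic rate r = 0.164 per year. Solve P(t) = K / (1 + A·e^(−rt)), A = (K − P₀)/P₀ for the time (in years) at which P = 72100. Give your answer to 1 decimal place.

t ≈ 16.1 years

A = (232000 − 7200)/7200 = 31.22222
72100 = 232000/(1 + 31.22222·e^(−0.164t)) → 1 + 31.22222·e^(−0.164t) = 3.21775
e^(−0.164t) = 0.071031 → t = ln(14.07831)/0.164 = 2.64464/0.164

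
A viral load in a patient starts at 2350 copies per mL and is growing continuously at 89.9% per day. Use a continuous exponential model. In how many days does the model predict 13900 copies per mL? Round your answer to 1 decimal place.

13900 = 2350 · e^(0.899·t)
t = ln(13900/2350) / 0.899 = ln(5.91489) / 0.899 = 1.77747 / 0.899

t ≈ 2.0 days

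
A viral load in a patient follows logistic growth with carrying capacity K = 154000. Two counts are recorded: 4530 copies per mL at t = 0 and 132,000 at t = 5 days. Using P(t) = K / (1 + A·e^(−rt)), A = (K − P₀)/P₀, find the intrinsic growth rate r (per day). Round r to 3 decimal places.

A = (154000 − 4530)/4530 = 32.99558
132000 = 154000/(1 + 32.99558·e^(−r·5)) → e^(−5r) = (1.16667 − 1)/32.99558 = 0.005051
r = −ln(0.005051)/5 = 5.28813/5

r ≈ 1.058 per day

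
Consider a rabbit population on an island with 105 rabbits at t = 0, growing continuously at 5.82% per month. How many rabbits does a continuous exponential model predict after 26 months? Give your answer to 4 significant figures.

≈ 476.8 rabbits

P(26) = 105 · e^(0.0582·26) = 105 · e^(1.5132)
= 105 · 4.54124 ≈ 476.83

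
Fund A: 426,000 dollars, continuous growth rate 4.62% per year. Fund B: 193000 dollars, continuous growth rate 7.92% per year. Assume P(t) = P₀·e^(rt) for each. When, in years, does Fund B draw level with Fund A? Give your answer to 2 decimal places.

t ≈ 23.99 years

426000·e^(0.0462t) = 193000·e^(0.0792t)
426000/193000 = e^((0.0792 − 0.0462)t) → ln(2.20725) = 0.033·t
t = 0.79175 / 0.033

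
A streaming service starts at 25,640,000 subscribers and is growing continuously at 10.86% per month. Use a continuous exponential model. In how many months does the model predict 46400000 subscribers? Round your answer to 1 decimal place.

46400000 = 25640000 · e^(0.1086·t)
t = ln(46400000/25640000) / 0.1086 = ln(1.80967) / 0.1086 = 0.59315 / 0.1086

t ≈ 5.5 months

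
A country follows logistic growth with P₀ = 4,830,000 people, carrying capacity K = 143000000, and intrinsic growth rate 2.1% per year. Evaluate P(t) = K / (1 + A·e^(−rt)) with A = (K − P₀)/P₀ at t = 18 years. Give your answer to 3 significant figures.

A = (143000000 − 4830000)/4830000 = 28.60663
P(18) = 143000000 / (1 + 28.60663·e^(−0.021·18)) = 143000000 / (1 + 28.60663·0.685231)
= 143000000 / 20.60213 ≈ 6941029.16

≈ 6,940,000 people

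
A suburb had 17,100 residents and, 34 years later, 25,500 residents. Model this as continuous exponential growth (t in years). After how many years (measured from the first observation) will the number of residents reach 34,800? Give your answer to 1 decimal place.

r = ln(25500/17100) / 34 ≈ 0.011753 per year
t = ln(34800/17100) / r = 0.71054 / 0.011753 ≈ 60.456

t ≈ 60.5 years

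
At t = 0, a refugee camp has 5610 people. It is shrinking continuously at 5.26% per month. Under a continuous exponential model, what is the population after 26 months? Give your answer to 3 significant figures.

P(26) = 5610 · e^(-0.0526·26) = 5610 · e^(-1.3676)
= 5610 · 0.25472 ≈ 1428.97

≈ 1,430 people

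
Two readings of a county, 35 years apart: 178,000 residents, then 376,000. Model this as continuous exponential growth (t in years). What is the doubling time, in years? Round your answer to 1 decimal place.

doubling time ≈ 32.4 years

r = ln(376000/178000) / 35 = ln(2.11236) / 35 ≈ 0.021366 per year
doubling time = ln 2 / |r| = 0.69315 / 0.021366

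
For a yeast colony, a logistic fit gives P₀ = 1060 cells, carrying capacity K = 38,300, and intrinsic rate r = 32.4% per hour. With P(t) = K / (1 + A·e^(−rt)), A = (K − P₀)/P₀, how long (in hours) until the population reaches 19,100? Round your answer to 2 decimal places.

t ≈ 10.97 hours

A = (38300 − 1060)/1060 = 35.13208
19100 = 38300/(1 + 35.13208·e^(−0.324t)) → 1 + 35.13208·e^(−0.324t) = 2.00524
e^(−0.324t) = 0.028613 → t = ln(34.9491)/0.324 = 3.55389/0.324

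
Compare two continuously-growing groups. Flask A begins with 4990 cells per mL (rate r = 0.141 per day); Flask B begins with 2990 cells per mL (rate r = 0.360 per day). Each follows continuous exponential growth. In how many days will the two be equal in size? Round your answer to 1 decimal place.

4990·e^(0.141t) = 2990·e^(0.36t)
4990/2990 = e^((0.36 − 0.141)t) → ln(1.6689) = 0.219·t
t = 0.51216 / 0.219

t ≈ 2.3 days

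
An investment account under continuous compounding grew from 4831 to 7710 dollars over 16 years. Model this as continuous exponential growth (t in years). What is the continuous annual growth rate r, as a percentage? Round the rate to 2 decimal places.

7710 = 4831 · e^(r·16)
e^(16r) = 7710/4831 = 1.59594
r = ln(1.59594) / 16 = 0.46746 / 16

r ≈ 2.92% per year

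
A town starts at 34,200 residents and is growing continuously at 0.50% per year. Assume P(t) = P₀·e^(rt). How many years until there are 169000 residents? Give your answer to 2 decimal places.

169000 = 34200 · e^(0.005·t)
t = ln(169000/34200) / 0.005 = ln(4.94152) / 0.005 = 1.59767 / 0.005

t ≈ 319.53 years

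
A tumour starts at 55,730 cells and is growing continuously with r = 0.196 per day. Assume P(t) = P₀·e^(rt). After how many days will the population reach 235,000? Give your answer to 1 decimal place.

t ≈ 7.3 days

235000 = 55730 · e^(0.196·t)
t = ln(235000/55730) / 0.196 = ln(4.21676) / 0.196 = 1.43907 / 0.196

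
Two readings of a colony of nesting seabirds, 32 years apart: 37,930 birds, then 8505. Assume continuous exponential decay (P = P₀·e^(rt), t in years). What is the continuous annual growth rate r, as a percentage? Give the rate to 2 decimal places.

r ≈ -4.67% per year

8505 = 37930 · e^(r·32)
e^(32r) = 8505/37930 = 0.22423
r = ln(0.22423) / 32 = -1.49509 / 32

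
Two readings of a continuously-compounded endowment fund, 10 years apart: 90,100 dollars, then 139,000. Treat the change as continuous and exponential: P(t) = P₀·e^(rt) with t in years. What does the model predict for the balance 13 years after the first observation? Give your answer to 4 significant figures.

r = ln(139000/90100) / 10 ≈ 0.043355 per year
P(13) = 90100 · e^(0.043355·13) = 90100 · 1.75702 ≈ 158307.61

≈ 158,300 dollars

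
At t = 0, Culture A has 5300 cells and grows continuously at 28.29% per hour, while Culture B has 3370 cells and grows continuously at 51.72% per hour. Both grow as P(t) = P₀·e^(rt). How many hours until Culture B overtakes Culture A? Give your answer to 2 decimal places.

t ≈ 1.93 hours

5300·e^(0.2829t) = 3370·e^(0.5172t)
5300/3370 = e^((0.5172 − 0.2829)t) → ln(1.5727) = 0.2343·t
t = 0.45279 / 0.2343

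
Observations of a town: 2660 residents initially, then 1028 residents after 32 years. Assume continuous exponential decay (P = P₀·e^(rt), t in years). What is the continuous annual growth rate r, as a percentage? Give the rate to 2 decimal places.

r ≈ -2.97% per year

1028 = 2660 · e^(r·32)
e^(32r) = 1028/2660 = 0.38647
r = ln(0.38647) / 32 = -0.95071 / 32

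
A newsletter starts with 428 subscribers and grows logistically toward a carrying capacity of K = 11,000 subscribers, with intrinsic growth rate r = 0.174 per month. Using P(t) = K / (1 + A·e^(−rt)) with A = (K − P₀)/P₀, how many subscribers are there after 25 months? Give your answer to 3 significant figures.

≈ 8,340 subscribers

A = (11000 − 428)/428 = 24.70093
P(25) = 11000 / (1 + 24.70093·e^(−0.174·25)) = 11000 / (1 + 24.70093·0.012907)
= 11000 / 1.31881 ≈ 8340.85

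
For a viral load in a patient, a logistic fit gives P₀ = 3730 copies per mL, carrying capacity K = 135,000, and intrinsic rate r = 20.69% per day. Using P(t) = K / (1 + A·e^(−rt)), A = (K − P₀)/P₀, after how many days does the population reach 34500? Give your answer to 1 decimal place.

A = (135000 − 3730)/3730 = 35.19303
34500 = 135000/(1 + 35.19303·e^(−0.2069t)) → 1 + 35.19303·e^(−0.2069t) = 3.91304
e^(−0.2069t) = 0.082773 → t = ln(12.08119)/0.2069 = 2.49165/0.2069

t ≈ 12.0 days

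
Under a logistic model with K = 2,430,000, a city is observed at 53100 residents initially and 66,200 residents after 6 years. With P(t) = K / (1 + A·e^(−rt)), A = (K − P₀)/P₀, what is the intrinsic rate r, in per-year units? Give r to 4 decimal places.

A = (2430000 − 53100)/53100 = 44.76271
66200 = 2430000/(1 + 44.76271·e^(−r·6)) → e^(−6r) = (36.70695 − 1)/44.76271 = 0.797694
r = −ln(0.797694)/6 = 0.22603/6

r ≈ 0.0377 per year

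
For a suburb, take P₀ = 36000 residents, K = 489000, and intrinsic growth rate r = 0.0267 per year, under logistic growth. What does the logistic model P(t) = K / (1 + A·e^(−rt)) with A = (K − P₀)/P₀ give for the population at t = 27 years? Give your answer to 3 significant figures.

A = (489000 − 36000)/36000 = 12.58333
P(27) = 489000 / (1 + 12.58333·e^(−0.0267·27)) = 489000 / (1 + 12.58333·0.486314)
= 489000 / 7.11946 ≈ 68685.02

≈ 68,700 residents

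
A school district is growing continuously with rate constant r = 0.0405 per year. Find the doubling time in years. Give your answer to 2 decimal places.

doubling time = ln(2) / |r| = 0.69315 / 0.0405

doubling time ≈ 17.11 years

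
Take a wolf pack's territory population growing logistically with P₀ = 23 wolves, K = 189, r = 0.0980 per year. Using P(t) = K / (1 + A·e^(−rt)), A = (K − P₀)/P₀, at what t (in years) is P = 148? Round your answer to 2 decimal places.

t ≈ 33.27 years

A = (189 − 23)/23 = 7.21739
148 = 189/(1 + 7.21739·e^(−0.098t)) → 1 + 7.21739·e^(−0.098t) = 1.27703
e^(−0.098t) = 0.038383 → t = ln(26.05302)/0.098 = 3.26013/0.098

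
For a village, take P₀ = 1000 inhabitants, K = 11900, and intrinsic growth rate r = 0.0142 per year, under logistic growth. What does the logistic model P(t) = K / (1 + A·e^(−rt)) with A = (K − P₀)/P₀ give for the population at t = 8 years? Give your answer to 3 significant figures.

≈ 1,110 inhabitants

A = (11900 − 1000)/1000 = 10.9
P(8) = 11900 / (1 + 10.9·e^(−0.0142·8)) = 11900 / (1 + 10.9·0.892615)
= 11900 / 10.7295 ≈ 1109.09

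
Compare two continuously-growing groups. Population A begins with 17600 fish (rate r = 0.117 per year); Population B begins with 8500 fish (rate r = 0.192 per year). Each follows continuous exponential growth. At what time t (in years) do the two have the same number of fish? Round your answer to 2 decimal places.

t ≈ 9.70 years

17600·e^(0.117t) = 8500·e^(0.192t)
17600/8500 = e^((0.192 − 0.117)t) → ln(2.07059) = 0.075·t
t = 0.72783 / 0.075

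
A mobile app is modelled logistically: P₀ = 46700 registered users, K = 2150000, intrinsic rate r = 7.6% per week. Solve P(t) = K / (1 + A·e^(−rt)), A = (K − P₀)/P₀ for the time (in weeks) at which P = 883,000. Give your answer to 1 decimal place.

t ≈ 45.3 weeks

A = (2150000 − 46700)/46700 = 45.03854
883000 = 2150000/(1 + 45.03854·e^(−0.076t)) → 1 + 45.03854·e^(−0.076t) = 2.43488
e^(−0.076t) = 0.031859 → t = ln(31.38835)/0.076 = 3.44644/0.076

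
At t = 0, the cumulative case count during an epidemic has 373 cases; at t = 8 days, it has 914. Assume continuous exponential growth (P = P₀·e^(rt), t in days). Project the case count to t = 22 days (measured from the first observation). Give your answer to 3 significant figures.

≈ 4,390 cases

r = ln(914/373) / 8 ≈ 0.112032 per day
P(22) = 373 · e^(0.112032·22) = 373 · 11.75988 ≈ 4386.43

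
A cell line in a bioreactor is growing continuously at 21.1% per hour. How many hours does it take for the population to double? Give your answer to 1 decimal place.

doubling time ≈ 3.3 hours

doubling time = ln(2) / |r| = 0.69315 / 0.211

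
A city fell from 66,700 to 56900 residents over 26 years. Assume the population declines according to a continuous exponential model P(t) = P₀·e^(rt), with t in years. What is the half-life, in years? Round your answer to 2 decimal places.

half-life ≈ 113.41 years

r = ln(56900/66700) / 26 = ln(0.85307) / 26 ≈ -0.006112 per year
half-life = ln 2 / |r| = 0.69315 / 0.006112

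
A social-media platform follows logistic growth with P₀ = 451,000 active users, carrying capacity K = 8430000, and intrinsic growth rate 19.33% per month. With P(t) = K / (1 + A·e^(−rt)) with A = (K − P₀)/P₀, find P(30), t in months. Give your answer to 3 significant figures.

A = (8430000 − 451000)/451000 = 17.6918
P(30) = 8430000 / (1 + 17.6918·e^(−0.1933·30)) = 8430000 / (1 + 17.6918·0.003031)
= 8430000 / 1.05362 ≈ 8001013.87

≈ 8,000,000 active users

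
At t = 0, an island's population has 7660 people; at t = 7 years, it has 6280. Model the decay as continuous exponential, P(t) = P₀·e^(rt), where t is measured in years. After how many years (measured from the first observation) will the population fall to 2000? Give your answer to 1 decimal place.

r = ln(6280/7660) / 7 ≈ -0.028377 per year
t = ln(2000/7660) / r = -1.34286 / -0.028377 ≈ 47.322

t ≈ 47.3 years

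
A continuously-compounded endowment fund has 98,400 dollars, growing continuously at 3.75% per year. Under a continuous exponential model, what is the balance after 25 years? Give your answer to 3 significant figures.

P(25) = 98400 · e^(0.0375·25) = 98400 · e^(0.9375)
= 98400 · 2.55359 ≈ 251273.2

≈ 251,000 dollars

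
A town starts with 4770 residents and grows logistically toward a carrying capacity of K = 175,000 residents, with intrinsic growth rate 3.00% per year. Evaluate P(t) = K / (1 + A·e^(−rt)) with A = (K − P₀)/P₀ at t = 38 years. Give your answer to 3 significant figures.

≈ 14,100 residents

A = (175000 − 4770)/4770 = 35.68763
P(38) = 175000 / (1 + 35.68763·e^(−0.03·38)) = 175000 / (1 + 35.68763·0.319819)
= 175000 / 12.41358 ≈ 14097.46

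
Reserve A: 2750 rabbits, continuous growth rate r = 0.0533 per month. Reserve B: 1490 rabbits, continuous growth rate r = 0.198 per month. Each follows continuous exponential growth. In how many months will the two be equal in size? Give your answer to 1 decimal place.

2750·e^(0.0533t) = 1490·e^(0.198t)
2750/1490 = e^((0.198 − 0.0533)t) → ln(1.84564) = 0.1447·t
t = 0.61282 / 0.1447

t ≈ 4.2 months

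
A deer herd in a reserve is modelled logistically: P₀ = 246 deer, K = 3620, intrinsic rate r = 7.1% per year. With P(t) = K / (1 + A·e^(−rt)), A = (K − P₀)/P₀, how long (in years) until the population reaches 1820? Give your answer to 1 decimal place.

t ≈ 37.0 years

A = (3620 − 246)/246 = 13.71545
1820 = 3620/(1 + 13.71545·e^(−0.071t)) → 1 + 13.71545·e^(−0.071t) = 1.98901
e^(−0.071t) = 0.072109 → t = ln(13.86784)/0.071 = 2.62957/0.071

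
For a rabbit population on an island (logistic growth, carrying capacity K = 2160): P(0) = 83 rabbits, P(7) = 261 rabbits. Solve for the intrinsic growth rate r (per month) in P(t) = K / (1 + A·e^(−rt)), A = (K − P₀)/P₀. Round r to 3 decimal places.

r ≈ 0.176 per month

A = (2160 − 83)/83 = 25.0241
261 = 2160/(1 + 25.0241·e^(−r·7)) → e^(−7r) = (8.27586 − 1)/25.0241 = 0.290754
r = −ln(0.290754)/7 = 1.23528/7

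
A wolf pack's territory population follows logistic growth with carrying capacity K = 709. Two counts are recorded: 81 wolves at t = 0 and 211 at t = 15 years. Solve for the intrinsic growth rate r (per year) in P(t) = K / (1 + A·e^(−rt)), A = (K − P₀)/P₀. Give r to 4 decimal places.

A = (709 − 81)/81 = 7.75309
211 = 709/(1 + 7.75309·e^(−r·15)) → e^(−15r) = (3.36019 − 1)/7.75309 = 0.304419
r = −ln(0.304419)/15 = 1.18935/15

r ≈ 0.0793 per year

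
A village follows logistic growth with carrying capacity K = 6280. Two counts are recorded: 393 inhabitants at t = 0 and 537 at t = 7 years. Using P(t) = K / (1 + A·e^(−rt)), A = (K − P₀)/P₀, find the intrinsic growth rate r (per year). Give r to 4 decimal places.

A = (6280 − 393)/393 = 14.97964
537 = 6280/(1 + 14.97964·e^(−r·7)) → e^(−7r) = (11.6946 − 1)/14.97964 = 0.713942
r = −ln(0.713942)/7 = 0.33695/7

r ≈ 0.0481 per year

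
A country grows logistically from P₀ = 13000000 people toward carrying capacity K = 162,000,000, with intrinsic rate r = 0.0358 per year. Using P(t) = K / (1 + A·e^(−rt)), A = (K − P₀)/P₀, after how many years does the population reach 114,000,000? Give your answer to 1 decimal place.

t ≈ 92.3 years

A = (162000000 − 13000000)/13000000 = 11.46154
114000000 = 162000000/(1 + 11.46154·e^(−0.0358t)) → 1 + 11.46154·e^(−0.0358t) = 1.42105
e^(−0.0358t) = 0.036736 → t = ln(27.22115)/0.0358 = 3.30399/0.0358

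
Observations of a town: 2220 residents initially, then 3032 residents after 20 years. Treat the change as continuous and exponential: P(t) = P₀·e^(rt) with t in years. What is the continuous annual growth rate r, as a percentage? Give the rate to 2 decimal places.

r ≈ 1.56% per year

3032 = 2220 · e^(r·20)
e^(20r) = 3032/2220 = 1.36577
r = ln(1.36577) / 20 = 0.31172 / 20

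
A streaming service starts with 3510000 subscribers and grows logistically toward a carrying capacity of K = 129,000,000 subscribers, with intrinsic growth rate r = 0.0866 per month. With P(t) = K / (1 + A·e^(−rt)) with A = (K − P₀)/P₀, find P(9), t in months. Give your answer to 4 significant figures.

A = (129000000 − 3510000)/3510000 = 35.75214
P(9) = 129000000 / (1 + 35.75214·e^(−0.0866·9)) = 129000000 / (1 + 35.75214·0.458681)
= 129000000 / 17.39883 ≈ 7414291.33

≈ 7,414,000 subscribers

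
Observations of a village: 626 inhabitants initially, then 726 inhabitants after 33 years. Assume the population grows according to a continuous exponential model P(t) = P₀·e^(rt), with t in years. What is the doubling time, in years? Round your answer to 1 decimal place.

r = ln(726/626) / 33 = ln(1.15974) / 33 ≈ 0.004491 per year
doubling time = ln 2 / |r| = 0.69315 / 0.004491

doubling time ≈ 154.3 years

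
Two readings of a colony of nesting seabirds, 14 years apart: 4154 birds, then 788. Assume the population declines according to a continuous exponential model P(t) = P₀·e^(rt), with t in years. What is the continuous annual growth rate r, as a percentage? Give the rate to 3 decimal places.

788 = 4154 · e^(r·14)
e^(14r) = 788/4154 = 0.1897
r = ln(0.1897) / 14 = -1.66233 / 14

r ≈ -11.874% per year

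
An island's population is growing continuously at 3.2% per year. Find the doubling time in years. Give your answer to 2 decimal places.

doubling time ≈ 21.66 years

doubling time = ln(2) / |r| = 0.69315 / 0.032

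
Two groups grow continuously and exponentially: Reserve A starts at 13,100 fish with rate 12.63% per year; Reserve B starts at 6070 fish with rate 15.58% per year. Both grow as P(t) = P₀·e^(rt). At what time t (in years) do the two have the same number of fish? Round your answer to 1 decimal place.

t ≈ 26.1 years

13100·e^(0.1263t) = 6070·e^(0.1558t)
13100/6070 = e^((0.1558 − 0.1263)t) → ln(2.15815) = 0.0295·t
t = 0.76925 / 0.0295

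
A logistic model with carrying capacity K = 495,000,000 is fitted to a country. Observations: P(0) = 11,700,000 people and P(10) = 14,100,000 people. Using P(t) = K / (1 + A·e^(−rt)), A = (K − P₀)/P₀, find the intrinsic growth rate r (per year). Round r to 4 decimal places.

r ≈ 0.0192 per year

A = (495000000 − 11700000)/11700000 = 41.30769
14100000 = 495000000/(1 + 41.30769·e^(−r·10)) → e^(−10r) = (35.10638 − 1)/41.30769 = 0.825667
r = −ln(0.825667)/10 = 0.19156/10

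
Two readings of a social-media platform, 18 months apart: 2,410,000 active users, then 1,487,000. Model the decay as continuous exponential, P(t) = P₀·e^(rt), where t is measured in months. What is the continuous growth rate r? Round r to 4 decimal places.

r ≈ -0.0268 per month

1487000 = 2410000 · e^(r·18)
e^(18r) = 1487000/2410000 = 0.61701
r = ln(0.61701) / 18 = -0.48287 / 18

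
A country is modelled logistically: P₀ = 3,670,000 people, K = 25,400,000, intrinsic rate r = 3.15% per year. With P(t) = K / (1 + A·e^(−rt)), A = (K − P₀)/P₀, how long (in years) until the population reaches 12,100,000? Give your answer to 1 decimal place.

t ≈ 53.5 years

A = (25400000 − 3670000)/3670000 = 5.92098
12100000 = 25400000/(1 + 5.92098·e^(−0.0315t)) → 1 + 5.92098·e^(−0.0315t) = 2.09917
e^(−0.0315t) = 0.18564 → t = ln(5.38676)/0.0315 = 1.68394/0.0315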